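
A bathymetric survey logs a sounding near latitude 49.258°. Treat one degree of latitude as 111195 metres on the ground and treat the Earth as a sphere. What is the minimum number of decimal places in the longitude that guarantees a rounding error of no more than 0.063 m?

At 49.258° one degree of longitude covers 111195 × cos 49.258° ≈ 111195 × 0.6527 ≈ 72571.9 m.
N decimal places → at most half a unit in the last place, 0.5 × 10⁻ᴺ° = 72571.9/2 × 10⁻ᴺ m.
Need 0.5 × 72571.9 × 10⁻ᴺ ≤ 0.063 → 10⁻ᴺ ≤ 1.736e-06, so N ≥ 5.76.
N = 5 would give 0.363 m (too coarse); N = 6 gives 0.0363 m ≤ 0.063 m.

6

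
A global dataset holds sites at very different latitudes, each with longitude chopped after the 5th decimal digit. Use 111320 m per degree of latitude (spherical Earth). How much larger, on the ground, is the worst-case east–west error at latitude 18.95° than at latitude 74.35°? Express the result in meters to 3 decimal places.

0.753 meters

Truncating at 5 decimal places can drop up to a full unit in the last place, so the longitude may be off by as much as 1e-05°.
At 18.95°: 1e-05° × 111320 × cos 18.95° = 1e-05 × 111320 × 0.9458 ≈ 1.0529 m.
At 74.35°: 1e-05° × 111320 × cos 74.35° = 1e-05 × 111320 × 0.2698 ≈ 0.3003 m.
Difference: 1.0529 − 0.3003 = 0.75257 m.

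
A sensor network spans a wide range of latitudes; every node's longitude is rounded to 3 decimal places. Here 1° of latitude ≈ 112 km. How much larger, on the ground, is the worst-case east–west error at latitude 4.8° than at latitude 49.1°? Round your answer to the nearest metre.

19 metres

Rounding to 3 decimal places leaves the longitude within ±0.0005° of the true value.
Error at 4.8° = 0.0005° × 112000 × cos 4.8° ≈ 56 × 0.9965 = 55.804 m.
At 49.1°: 0.0005° × 112000 × cos 49.1° = 0.0005 × 112000 × 0.6547 ≈ 36.665 m.
Difference: 55.804 − 36.665 = 19.138 m.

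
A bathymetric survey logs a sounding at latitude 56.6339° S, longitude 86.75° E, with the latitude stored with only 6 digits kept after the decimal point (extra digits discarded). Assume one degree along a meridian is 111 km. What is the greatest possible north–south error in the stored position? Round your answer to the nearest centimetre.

Truncating at 6 decimal places can drop up to a full unit in the last place, so the latitude may be off by as much as 1e-06°.
Along the meridian that is 1e-06° × 111000 m/° = 0.111 m.
That is 0.111 m = 11.1 cm.

11 centimetres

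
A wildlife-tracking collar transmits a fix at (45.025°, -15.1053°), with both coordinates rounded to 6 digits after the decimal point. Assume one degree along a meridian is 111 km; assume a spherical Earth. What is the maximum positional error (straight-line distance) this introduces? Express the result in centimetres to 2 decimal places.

Rounding to 6 decimal places leaves each coordinate within ±5e-07° of the true value.
Latitude error → 5e-07 × 111000 = 0.0555 m along the meridian.
E–W at 45.025°: 5e-07° × 111000 × cos 45.025° = 5e-07 × 111000 × 0.7068 ≈ 0.0392273 m.
Combining orthogonally: (0.0555² + 0.0392273²)^½ ≈ 0.0679635 m.
That is 0.0679635 m = 6.7963 cm.

6.80 centimetres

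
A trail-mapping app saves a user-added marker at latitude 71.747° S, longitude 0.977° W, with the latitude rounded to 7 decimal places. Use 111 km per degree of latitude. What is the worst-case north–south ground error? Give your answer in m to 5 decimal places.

0.00555 m

Rounding to 7 decimal places leaves the latitude within ±5e-08° of the true value.
Along the meridian that is 5e-08° × 111000 m/° = 0.00555 m.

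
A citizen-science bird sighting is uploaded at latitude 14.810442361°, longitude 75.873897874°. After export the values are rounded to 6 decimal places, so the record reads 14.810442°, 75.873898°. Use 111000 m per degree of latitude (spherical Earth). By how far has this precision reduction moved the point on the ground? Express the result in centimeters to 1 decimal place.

The latitude changed by +0.000000361° and the longitude by -0.000000126°.
N–S: 0.000000361° × 111000 m/° = 0.040071 m.
East–west at this latitude: -0.000000126° × 111000 × cos 14.8104° ≈ -0.000000126 × 107312 = -0.0135213 m.
Combined displacement = (0.040071² + 0.0135213²)^½ ≈ 0.0422908 m.
That is 0.0422908 m = 4.2291 cm.

4.2 centimeters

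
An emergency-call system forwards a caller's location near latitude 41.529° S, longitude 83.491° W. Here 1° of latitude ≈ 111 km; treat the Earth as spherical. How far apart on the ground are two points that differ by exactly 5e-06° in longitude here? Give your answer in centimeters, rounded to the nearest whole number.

42 centimeters

One degree of longitude here spans 111000 × cos 41.529° = 111000 × 0.7486 ≈ 83096.8 m; 5e-06° of that is 0.415484 m.
That is 0.415484 m = 41.548 cm.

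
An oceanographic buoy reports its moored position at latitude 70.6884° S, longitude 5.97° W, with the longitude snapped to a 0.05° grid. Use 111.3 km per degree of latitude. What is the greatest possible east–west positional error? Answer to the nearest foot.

With a 0.05° grid the true value lies within half a step, ±0.05°/2 = ±0.025°, of the stored one.
Parallels shrink by cos φ, so at 70.6884° a degree of longitude is 111300 × 0.3307 ≈ 36807.5 m.
Maximum E–W displacement: 0.025 × 36807.5 = 920.188 m.
Converting: 920.188 m × 3.2808 ft/m ≈ 3019 ft.

3019 feet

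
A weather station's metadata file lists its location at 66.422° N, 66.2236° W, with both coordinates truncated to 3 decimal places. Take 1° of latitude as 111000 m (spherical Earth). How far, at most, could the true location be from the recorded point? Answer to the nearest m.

Truncating at 3 decimal places can drop up to a full unit in the last place, so each coordinate may be off by as much as 0.001°.
Latitude error → 0.001 × 111000 = 111 m along the meridian.
East–west component at 66.422°: 0.001° × 111000 × cos 66.422° ≈ 0.001 × 44399.7 ≈ 44.3997 m.
Combining orthogonally: (111² + 44.3997²)^½ ≈ 119.551 m.

120 m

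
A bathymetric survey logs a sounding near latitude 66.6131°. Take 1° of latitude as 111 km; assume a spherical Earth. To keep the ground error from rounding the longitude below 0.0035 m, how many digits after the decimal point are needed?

7 decimal places

At 66.6131° one degree of longitude covers 111000 × cos 66.6131° ≈ 111000 × 0.3969 ≈ 44060.1 m.
N decimal places → at most half a unit in the last place, 0.5 × 10⁻ᴺ° = 44060.1/2 × 10⁻ᴺ m.
Setting 22030.1 × 10⁻ᴺ ≤ 0.0035 gives 10ᴺ ≥ 6.294e+06, i.e. N ≥ 6.80.
At 6 places the error can reach 0.022 m, but 7 places keeps it to 0.0022 m.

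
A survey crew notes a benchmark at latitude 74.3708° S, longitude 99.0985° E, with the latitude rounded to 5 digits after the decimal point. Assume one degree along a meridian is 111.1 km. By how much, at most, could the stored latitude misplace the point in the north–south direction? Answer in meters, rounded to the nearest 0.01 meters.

0.56 meters

Rounding to 5 decimal places leaves the latitude within ±5e-06° of the true value.
So the N–S error is at most 5e-06 × 111100 = 0.5555 m.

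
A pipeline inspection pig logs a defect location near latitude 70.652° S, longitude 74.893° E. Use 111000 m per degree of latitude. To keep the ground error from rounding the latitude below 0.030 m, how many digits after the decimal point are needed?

7

One degree of latitude covers 111000 m.
Rounding to N decimal places gives at most 0.5 × 10⁻ᴺ degrees of error, i.e. 0.5 × 10⁻ᴺ × 111000 m.
Need 0.5 × 111000 × 10⁻ᴺ ≤ 0.030 → 10⁻ᴺ ≤ 5.405e-07, so N ≥ 6.27.
N = 6 would give 0.0555 m (too coarse); N = 7 gives 0.00555 m ≤ 0.030 m.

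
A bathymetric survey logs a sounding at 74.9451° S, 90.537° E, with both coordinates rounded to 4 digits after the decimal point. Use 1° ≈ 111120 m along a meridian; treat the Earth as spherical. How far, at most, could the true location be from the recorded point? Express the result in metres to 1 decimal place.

5.7 metres

Rounding to 4 decimal places leaves each coordinate within ±5e-05° of the true value.
N–S: 5e-05° × 111120 m/° = 5.556 m.
East–west component at 74.9451°: 5e-05° × 111120 × cos 74.9451° ≈ 5e-05 × 28862.8 ≈ 1.44314 m.
The two errors are perpendicular, so the maximum displacement is √(5.556² + 1.44314²) ≈ 5.74036 m.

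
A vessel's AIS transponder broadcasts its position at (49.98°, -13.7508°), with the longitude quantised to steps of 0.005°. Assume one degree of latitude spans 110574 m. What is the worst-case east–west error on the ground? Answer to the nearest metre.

178 metres

With a 0.005° grid the true value lies within half a step, ±0.005°/2 = ±0.0025°, of the stored one.
At latitude 49.98° a degree of longitude spans 110574 m × cos 49.98° = 110574 × 0.6431 ≈ 71105.2 m.
Maximum E–W displacement: 0.0025 × 71105.2 = 177.763 m.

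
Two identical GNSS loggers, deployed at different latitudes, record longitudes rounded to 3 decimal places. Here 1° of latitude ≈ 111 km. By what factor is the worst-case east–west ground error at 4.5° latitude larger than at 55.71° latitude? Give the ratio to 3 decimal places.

1.770

Rounding to 3 decimal places leaves the longitude within ±0.0005° of the true value.
At 4.5°: 0.0005° × 111000 × cos 4.5° = 0.0005 × 111000 × 0.9969 ≈ 55.329 m.
At 55.71°: 0.0005° × 111000 × cos 55.71° = 0.0005 × 111000 × 0.5634 ≈ 31.268 m.
The ratio reduces to cos 4.5° / cos 55.71° = 0.9969/0.5634 ≈ 1.7695.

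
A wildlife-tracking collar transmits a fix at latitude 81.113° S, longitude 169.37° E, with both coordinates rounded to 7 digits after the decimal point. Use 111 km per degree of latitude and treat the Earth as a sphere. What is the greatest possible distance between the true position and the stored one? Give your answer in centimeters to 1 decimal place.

0.6 centimeters

Rounding to 7 decimal places leaves each coordinate within ±5e-08° of the true value.
N–S: 5e-08° × 111000 m/° = 0.00555 m.
E–W at 81.113°: 5e-08° × 111000 × cos 81.113° = 5e-08 × 111000 × 0.1545 ≈ 0.000857399 m.
Worst case both components are at the extreme and orthogonal: √(0.00555² + 0.000857399²) ≈ 0.00561584 m.
That is 0.00561584 m = 0.56158 cm.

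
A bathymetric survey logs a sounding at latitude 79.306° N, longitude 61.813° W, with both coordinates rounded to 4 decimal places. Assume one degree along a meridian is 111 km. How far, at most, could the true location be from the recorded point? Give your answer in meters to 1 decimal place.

5.6 meters

Rounding to 4 decimal places leaves each coordinate within ±5e-05° of the true value.
Latitude error → 5e-05 × 111000 = 5.55 m along the meridian.
East–west component at 79.306°: 5e-05° × 111000 × cos 79.306° ≈ 5e-05 × 20597.6 ≈ 1.02988 m.
Combining orthogonally: (5.55² + 1.02988²)^½ ≈ 5.64475 m.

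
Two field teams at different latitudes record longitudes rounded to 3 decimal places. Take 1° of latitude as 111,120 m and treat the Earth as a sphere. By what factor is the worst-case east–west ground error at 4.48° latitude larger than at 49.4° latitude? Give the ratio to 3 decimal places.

Rounding to 3 decimal places leaves the longitude within ±0.0005° of the true value.
Error at 4.48° = 0.0005° × 111120 × cos 4.48° ≈ 55.56 × 0.9969 = 55.39 m.
Error at 49.4° = 0.0005° × 111120 × cos 49.4° ≈ 55.56 × 0.6508 = 36.157 m.
Ratio: 55.39 / 36.157 = cos 4.48° / cos 49.4° ≈ 1.5319.

1.532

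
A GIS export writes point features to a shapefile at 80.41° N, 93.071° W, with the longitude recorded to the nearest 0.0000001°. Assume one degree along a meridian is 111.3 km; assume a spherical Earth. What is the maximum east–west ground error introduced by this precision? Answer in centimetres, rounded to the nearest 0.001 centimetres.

Rounding to 7 decimal places leaves the longitude within ±5e-08° of the true value.
At latitude 80.41° a degree of longitude spans 111300 m × cos 80.41° = 111300 × 0.1666 ≈ 18542.2 m.
Maximum E–W displacement: 5e-08 × 18542.2 = 0.00092711 m.
That is 0.00092711 m = 0.092711 cm.

0.093 centimetres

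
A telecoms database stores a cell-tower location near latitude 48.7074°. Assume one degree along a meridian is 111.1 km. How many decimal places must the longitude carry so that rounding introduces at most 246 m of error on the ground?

At 48.7074° one degree of longitude covers 111100 × cos 48.7074° ≈ 111100 × 0.6599 ≈ 73315.4 m.
With N decimal places the half-ulp bound is 0.5·10⁻ᴺ°, or 0.5·10⁻ᴺ × 73315.4 m on the ground.
Need 0.5 × 73315.4 × 10⁻ᴺ ≤ 246 → 10⁻ᴺ ≤ 6.711e-03, so N ≥ 2.17.
So 3 decimal places suffice (36.7 m); 2 would allow up to 367 m.

3 decimal places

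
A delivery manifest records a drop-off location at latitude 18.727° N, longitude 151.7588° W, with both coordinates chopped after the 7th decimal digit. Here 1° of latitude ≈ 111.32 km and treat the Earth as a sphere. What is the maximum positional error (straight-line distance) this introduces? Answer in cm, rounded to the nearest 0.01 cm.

Truncating at 7 decimal places can drop up to a full unit in the last place, so each coordinate may be off by as much as 1e-07°.
North–south component: 1e-07° × 111320 = 0.011132 m.
Longitude error → 1e-07 × 111320 × cos 18.727° = 1e-07 × 111320 × 0.9471 ≈ 0.0105427 m.
Combining orthogonally: (0.011132² + 0.0105427²)^½ ≈ 0.015332 m.
That is 0.015332 m = 1.5332 cm.

1.53 cm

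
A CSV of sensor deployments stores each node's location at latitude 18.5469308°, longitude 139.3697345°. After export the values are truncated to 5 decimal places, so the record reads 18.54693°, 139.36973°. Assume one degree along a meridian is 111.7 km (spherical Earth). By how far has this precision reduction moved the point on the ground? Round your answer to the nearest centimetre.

48 centimetres

Δlat = 18.5469308 − 18.54693 = +0.0000008°; Δlon = 139.3697345 − 139.36973 = +0.0000045°.
N–S: 0.0000008° × 111700 m/° = 0.08936 m.
East–west at this latitude: 0.0000045° × 111700 × cos 18.5469° ≈ 0.0000045 × 105899 = 0.476544 m.
Distance: √(0.08936² + 0.476544²) ≈ 0.48485 m.
That is 0.48485 m = 48.485 cm.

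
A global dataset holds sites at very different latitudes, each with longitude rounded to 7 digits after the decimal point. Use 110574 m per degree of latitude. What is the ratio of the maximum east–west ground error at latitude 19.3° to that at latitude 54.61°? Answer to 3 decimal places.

Rounding to 7 decimal places leaves the longitude within ±5e-08° of the true value.
At 19.3°: 5e-08° × 110574 × cos 19.3° = 5e-08 × 110574 × 0.9438 ≈ 0.005218 m.
At 54.61°: 5e-08° × 110574 × cos 54.61° = 5e-08 × 110574 × 0.5791 ≈ 0.0032019 m.
The ratio reduces to cos 19.3° / cos 54.61° = 0.9438/0.5791 ≈ 1.6297.

1.630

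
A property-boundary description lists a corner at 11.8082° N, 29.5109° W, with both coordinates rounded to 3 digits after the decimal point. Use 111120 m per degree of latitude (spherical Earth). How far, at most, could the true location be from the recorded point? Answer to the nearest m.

Rounding to 3 decimal places leaves each coordinate within ±0.0005° of the true value.
Latitude error → 0.0005 × 111120 = 55.56 m along the meridian.
Longitude error → 0.0005 × 111120 × cos 11.8082° = 0.0005 × 111120 × 0.9788 ≈ 54.3842 m.
Worst case both components are at the extreme and orthogonal: √(55.56² + 54.3842²) ≈ 77.7468 m.

78 m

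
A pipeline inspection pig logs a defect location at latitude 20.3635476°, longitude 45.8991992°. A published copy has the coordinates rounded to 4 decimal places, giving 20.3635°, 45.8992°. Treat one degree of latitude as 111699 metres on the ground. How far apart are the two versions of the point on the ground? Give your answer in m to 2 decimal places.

Δlat = 20.3635476 − 20.3635 = +0.0000476°; Δlon = 45.8991992 − 45.8992 = -0.0000008°.
N–S: 0.0000476° × 111699 m/° = 5.31687 m.
E–W at 20.3635°: -0.0000008° × 111699 × cos 20.3635° = -0.0000008 × 111699 × 0.9375 ≈ -0.0837746 m.
Distance: √(5.31687² + 0.0837746²) ≈ 5.31753 m.

5.32 m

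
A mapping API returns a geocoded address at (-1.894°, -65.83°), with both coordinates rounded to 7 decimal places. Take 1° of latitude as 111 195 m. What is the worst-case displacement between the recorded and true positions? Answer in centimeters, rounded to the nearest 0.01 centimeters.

0.79 centimeters

Rounding to 7 decimal places leaves each coordinate within ±5e-08° of the true value.
North–south component: 5e-08° × 111195 = 0.00555975 m.
Longitude error → 5e-08 × 111195 × cos 1.894° = 5e-08 × 111195 × 0.9995 ≈ 0.00555671 m.
The two errors are perpendicular, so the maximum displacement is √(0.00555975² + 0.00555671²) ≈ 0.00786053 m.
That is 0.00786053 m = 0.78605 cm.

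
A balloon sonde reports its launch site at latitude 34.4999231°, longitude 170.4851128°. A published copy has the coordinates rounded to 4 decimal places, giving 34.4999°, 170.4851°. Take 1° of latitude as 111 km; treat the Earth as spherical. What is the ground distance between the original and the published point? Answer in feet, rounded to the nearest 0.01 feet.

9.25 feet

The latitude changed by +0.0000231° and the longitude by +0.0000128°.
North–south shift: 0.0000231 × 111000 = 2.5641 m.
E–W at 34.4999°: 0.0000128° × 111000 × cos 34.4999° = 0.0000128 × 111000 × 0.8241 ≈ 1.17092 m.
Distance: √(2.5641² + 1.17092²) ≈ 2.81881 m.
In feet: 2.81881 m ÷ 0.3048 ≈ 9.248 ft.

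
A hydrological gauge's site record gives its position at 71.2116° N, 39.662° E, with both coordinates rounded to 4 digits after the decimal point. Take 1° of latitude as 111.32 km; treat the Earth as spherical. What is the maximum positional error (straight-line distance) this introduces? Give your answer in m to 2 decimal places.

5.85 m

Rounding to 4 decimal places leaves each coordinate within ±5e-05° of the true value.
Latitude error → 5e-05 × 111320 = 5.566 m along the meridian.
E–W at 71.2116°: 5e-05° × 111320 × cos 71.2116° = 5e-05 × 111320 × 0.3221 ≈ 1.79266 m.
Worst case both components are at the extreme and orthogonal: √(5.566² + 1.79266²) ≈ 5.84756 m.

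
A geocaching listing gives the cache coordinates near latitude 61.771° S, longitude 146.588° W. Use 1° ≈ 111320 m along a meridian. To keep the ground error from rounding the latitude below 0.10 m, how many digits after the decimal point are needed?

6

One degree of latitude covers 111320 m.
N decimal places → at most half a unit in the last place, 0.5 × 10⁻ᴺ° = 111320/2 × 10⁻ᴺ m.
Need 0.5 × 111320 × 10⁻ᴺ ≤ 0.10 → 10⁻ᴺ ≤ 1.797e-06, so N ≥ 5.75.
At 5 places the error can reach 0.557 m, but 6 places keeps it to 0.0557 m.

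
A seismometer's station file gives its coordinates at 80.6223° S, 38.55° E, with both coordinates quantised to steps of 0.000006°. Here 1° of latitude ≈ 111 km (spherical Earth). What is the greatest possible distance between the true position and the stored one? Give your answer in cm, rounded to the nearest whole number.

34 cm

With a 0.000006° grid the true value lies within half a step, ±0.000006°/2 = ±3e-06°, of the stored one.
N–S: 3e-06° × 111000 m/° = 0.333 m.
Longitude error → 3e-06 × 111000 × cos 80.6223° = 3e-06 × 111000 × 0.1629 ≈ 0.0542597 m.
Worst case both components are at the extreme and orthogonal: √(0.333² + 0.0542597²) ≈ 0.337392 m.
That is 0.337392 m = 33.739 cm.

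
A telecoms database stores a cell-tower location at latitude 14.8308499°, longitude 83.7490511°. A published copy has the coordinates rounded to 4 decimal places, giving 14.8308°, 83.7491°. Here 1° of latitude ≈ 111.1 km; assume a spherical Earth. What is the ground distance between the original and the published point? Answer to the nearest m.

8 m

Δlat = 14.8308499 − 14.8308 = +0.0000499°; Δlon = 83.7490511 − 83.7491 = -0.0000489°.
North–south shift: 0.0000499 × 111100 = 5.54389 m.
East–west at this latitude: -0.0000489° × 111100 × cos 14.8308° ≈ -0.0000489 × 107399 = -5.2518 m.
Hypotenuse of the two orthogonal shifts: √(5.54389² + 5.2518²) = 7.6365 m.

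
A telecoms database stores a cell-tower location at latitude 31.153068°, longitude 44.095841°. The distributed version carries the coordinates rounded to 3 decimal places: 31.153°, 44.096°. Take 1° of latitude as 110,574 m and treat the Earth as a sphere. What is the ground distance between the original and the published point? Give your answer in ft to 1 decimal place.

The latitude changed by +0.000068° and the longitude by -0.000159°.
N–S: 0.000068° × 110574 m/° = 7.51903 m.
East–west at this latitude: -0.000159° × 110574 × cos 31.153° ≈ -0.000159 × 94628 = -15.0459 m.
Hypotenuse of the two orthogonal shifts: √(7.51903² + 15.0459²) = 16.82 m.
Converting: 16.82 m × 3.2808 ft/m ≈ 55.184 ft.

55.2 ft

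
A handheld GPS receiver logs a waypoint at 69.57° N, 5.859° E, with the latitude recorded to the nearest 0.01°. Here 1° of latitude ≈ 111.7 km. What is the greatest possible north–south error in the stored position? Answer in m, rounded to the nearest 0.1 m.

558.5 m

Rounding to 2 decimal places leaves the latitude within ±0.005° of the true value.
So the N–S error is at most 0.005 × 111700 = 558.5 m.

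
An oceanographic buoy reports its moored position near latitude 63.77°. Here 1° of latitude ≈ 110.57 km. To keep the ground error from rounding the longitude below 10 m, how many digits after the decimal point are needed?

4

At 63.77° one degree of longitude covers 110570 × cos 63.77° ≈ 110570 × 0.4420 ≈ 48869.2 m.
N decimal places → at most half a unit in the last place, 0.5 × 10⁻ᴺ° = 48869.2/2 × 10⁻ᴺ m.
Setting 24434.6 × 10⁻ᴺ ≤ 10 gives 10ᴺ ≥ 2443, i.e. N ≥ 3.39.
N = 3 would give 24.4 m (too coarse); N = 4 gives 2.44 m ≤ 10 m.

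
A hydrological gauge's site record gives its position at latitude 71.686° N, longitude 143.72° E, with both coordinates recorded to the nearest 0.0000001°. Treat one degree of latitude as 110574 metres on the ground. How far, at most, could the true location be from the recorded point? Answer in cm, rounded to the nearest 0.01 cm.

0.58 cm

Rounding to 7 decimal places leaves each coordinate within ±5e-08° of the true value.
Latitude error → 5e-08 × 110574 = 0.0055287 m along the meridian.
E–W at 71.686°: 5e-08° × 110574 × cos 71.686° = 5e-08 × 110574 × 0.3142 ≈ 0.00173725 m.
Combining orthogonally: (0.0055287² + 0.00173725²)^½ ≈ 0.00579522 m.
That is 0.00579522 m = 0.57952 cm.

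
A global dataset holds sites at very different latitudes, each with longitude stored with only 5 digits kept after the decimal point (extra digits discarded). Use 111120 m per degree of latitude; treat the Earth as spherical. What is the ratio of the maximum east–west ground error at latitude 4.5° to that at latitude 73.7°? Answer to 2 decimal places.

3.55

Truncating at 5 decimal places can drop up to a full unit in the last place, so the longitude may be off by as much as 1e-05°.
At 4.5°: 1e-05° × 111120 × cos 4.5° = 1e-05 × 111120 × 0.9969 ≈ 1.1078 m.
At 73.7°: 1e-05° × 111120 × cos 73.7° = 1e-05 × 111120 × 0.2807 ≈ 0.31188 m.
The ratio reduces to cos 4.5° / cos 73.7° = 0.9969/0.2807 ≈ 3.5520.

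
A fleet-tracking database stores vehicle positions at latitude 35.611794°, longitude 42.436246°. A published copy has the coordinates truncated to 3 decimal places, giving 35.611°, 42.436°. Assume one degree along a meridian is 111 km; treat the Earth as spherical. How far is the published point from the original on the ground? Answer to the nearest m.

91 m

The latitude changed by +0.000794° and the longitude by +0.000246°.
North–south shift: 0.000794 × 111000 = 88.134 m.
E–W at 35.611°: 0.000246° × 111000 × cos 35.611° = 0.000246 × 111000 × 0.8130 ≈ 22.1995 m.
Combined displacement = (88.134² + 22.1995²)^½ ≈ 90.8868 m.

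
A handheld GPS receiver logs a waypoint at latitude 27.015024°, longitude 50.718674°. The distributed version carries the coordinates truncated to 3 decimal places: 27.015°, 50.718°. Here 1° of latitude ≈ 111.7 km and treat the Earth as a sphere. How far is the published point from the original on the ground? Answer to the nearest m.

The latitude changed by +0.000024° and the longitude by +0.000674°.
N–S: 0.000024° × 111700 m/° = 2.6808 m.
E–W at 27.015°: 0.000674° × 111700 × cos 27.015° = 0.000674 × 111700 × 0.8909 ≈ 67.0712 m.
Distance: √(2.6808² + 67.0712²) ≈ 67.1247 m.

67 m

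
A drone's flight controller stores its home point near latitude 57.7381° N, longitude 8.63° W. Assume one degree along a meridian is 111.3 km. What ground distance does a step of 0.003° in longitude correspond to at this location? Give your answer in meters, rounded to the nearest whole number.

178 meters

0.003° of longitude at 57.7381° is 0.003 × 111300 × cos 57.7381° ≈ 0.003 × 59410.8 = 178.233 m.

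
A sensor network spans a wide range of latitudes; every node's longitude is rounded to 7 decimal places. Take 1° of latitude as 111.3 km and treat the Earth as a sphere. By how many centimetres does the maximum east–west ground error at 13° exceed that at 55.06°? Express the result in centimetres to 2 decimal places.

0.22 centimetres

Rounding to 7 decimal places leaves the longitude within ±5e-08° of the true value.
At 13°: 5e-08° × 111300 × cos 13° = 5e-08 × 111300 × 0.9744 ≈ 0.0054224 m.
At 55.06°: 5e-08° × 111300 × cos 55.06° = 5e-08 × 111300 × 0.5727 ≈ 0.0031872 m.
Difference: 0.0054224 − 0.0031872 = 0.0022352 m.
That is 0.00223519 m = 0.22352 cm.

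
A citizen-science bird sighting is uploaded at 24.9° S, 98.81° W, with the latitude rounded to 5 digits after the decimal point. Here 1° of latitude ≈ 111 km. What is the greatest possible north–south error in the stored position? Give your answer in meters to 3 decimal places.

Rounding to 5 decimal places leaves the latitude within ±5e-06° of the true value.
North–south distance: 5e-06° × 111000 m/° = 0.555 m.

0.555 meters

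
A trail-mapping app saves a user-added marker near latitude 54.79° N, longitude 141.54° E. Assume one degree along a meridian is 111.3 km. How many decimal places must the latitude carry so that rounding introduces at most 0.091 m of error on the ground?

One degree of latitude covers 111300 m.
Rounding to N decimal places gives at most 0.5 × 10⁻ᴺ degrees of error, i.e. 0.5 × 10⁻ᴺ × 111300 m.
Setting 55650 × 10⁻ᴺ ≤ 0.091 gives 10ᴺ ≥ 6.115e+05, i.e. N ≥ 5.79.
N = 5 would give 0.556 m (too coarse); N = 6 gives 0.0556 m ≤ 0.091 m.

6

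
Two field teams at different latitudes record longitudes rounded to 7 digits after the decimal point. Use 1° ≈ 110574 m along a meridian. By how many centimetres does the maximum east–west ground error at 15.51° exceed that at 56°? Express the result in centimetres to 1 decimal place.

Rounding to 7 decimal places leaves the longitude within ±5e-08° of the true value.
At 15.51°: 5e-08° × 110574 × cos 15.51° = 5e-08 × 110574 × 0.9636 ≈ 0.0053274 m.
At 56°: 5e-08° × 110574 × cos 56° = 5e-08 × 110574 × 0.5592 ≈ 0.0030916 m.
Difference: 0.0053274 − 0.0030916 = 0.0022358 m.
That is 0.00223576 m = 0.22358 cm.

0.2 centimetres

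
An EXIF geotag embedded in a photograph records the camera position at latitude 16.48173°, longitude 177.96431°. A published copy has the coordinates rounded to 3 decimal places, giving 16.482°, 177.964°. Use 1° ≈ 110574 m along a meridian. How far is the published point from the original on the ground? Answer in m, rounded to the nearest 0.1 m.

44.4 m

Δlat = 16.48173 − 16.482 = -0.00027°; Δlon = 177.96431 − 177.964 = +0.00031°.
N–S: -0.00027° × 110574 m/° = -29.855 m.
E–W at 16.482°: 0.00031° × 110574 × cos 16.482° = 0.00031 × 110574 × 0.9589 ≈ 32.8694 m.
Distance: √(29.855² + 32.8694²) ≈ 44.404 m.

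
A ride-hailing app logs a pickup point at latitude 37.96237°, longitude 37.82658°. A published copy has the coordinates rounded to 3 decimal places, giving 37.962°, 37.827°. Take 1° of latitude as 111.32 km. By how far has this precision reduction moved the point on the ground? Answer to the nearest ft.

181 ft

Δlat = 37.96237 − 37.962 = +0.00037°; Δlon = 37.82658 − 37.827 = -0.00042°.
North–south shift: 0.00037 × 111320 = 41.1884 m.
E–W at 37.962°: -0.00042° × 111320 × cos 37.962° = -0.00042 × 111320 × 0.7884 ≈ -36.8621 m.
Hypotenuse of the two orthogonal shifts: √(41.1884² + 36.8621²) = 55.2747 m.
In feet: 55.2747 m ÷ 0.3048 ≈ 181.35 ft.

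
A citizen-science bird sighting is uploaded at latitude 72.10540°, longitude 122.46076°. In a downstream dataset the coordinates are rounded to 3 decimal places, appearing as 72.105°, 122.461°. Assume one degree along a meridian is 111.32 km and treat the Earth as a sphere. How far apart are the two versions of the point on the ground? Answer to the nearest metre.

The latitude changed by +0.00040° and the longitude by -0.00024°.
N–S: 0.00040° × 111320 m/° = 44.528 m.
East–west at this latitude: -0.00024° × 111320 × cos 72.105° ≈ -0.00024 × 34205.7 = -8.20937 m.
Combined displacement = (44.528² + 8.20937²)^½ ≈ 45.2784 m.

45 metres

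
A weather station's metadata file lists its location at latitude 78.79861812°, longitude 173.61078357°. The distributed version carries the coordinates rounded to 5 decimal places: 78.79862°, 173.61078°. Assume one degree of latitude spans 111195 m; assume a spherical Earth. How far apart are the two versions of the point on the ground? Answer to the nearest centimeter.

22 centimeters

The latitude changed by -0.00000188° and the longitude by +0.00000357°.
North–south shift: -0.00000188 × 111195 = -0.209047 m.
E–W at 78.7986°: 0.00000357° × 111195 × cos 78.7986° = 0.00000357 × 111195 × 0.1943 ≈ 0.0771138 m.
Combined displacement = (0.209047² + 0.0771138²)^½ ≈ 0.222816 m.
That is 0.222816 m = 22.282 cm.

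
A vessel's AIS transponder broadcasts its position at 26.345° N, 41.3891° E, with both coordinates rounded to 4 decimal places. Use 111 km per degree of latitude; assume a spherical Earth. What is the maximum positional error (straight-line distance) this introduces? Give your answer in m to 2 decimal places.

Rounding to 4 decimal places leaves each coordinate within ±5e-05° of the true value.
N–S: 5e-05° × 111000 m/° = 5.55 m.
Longitude error → 5e-05 × 111000 × cos 26.345° = 5e-05 × 111000 × 0.8961 ≈ 4.97357 m.
Combining orthogonally: (5.55² + 4.97357²)^½ ≈ 7.45244 m.

7.45 m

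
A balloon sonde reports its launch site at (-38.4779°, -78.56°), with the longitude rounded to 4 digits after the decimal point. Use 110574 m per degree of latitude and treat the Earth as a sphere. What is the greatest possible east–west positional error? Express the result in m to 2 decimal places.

Rounding to 4 decimal places leaves the longitude within ±5e-05° of the true value.
One degree of longitude at 38.4779° is 110574 × cos 38.4779° ≈ 110574 × 0.7828 = 86562.7 m.
East–west error: 5e-05° × 86562.7 m/° ≈ 4.32813 m.

4.33 m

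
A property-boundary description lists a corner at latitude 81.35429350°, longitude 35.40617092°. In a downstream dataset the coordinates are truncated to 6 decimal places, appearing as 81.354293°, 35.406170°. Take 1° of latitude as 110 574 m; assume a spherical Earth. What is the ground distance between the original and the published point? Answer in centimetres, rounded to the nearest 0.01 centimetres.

Δlat = 81.35429350 − 81.354293 = +0.00000050°; Δlon = 35.40617092 − 35.406170 = +0.00000092°.
North–south shift: 0.00000050 × 110574 = 0.055287 m.
East–west at this latitude: 0.00000092° × 110574 × cos 81.3543° ≈ 0.00000092 × 16621.9 = 0.0152922 m.
Distance: √(0.055287² + 0.0152922²) ≈ 0.0573629 m.
That is 0.0573629 m = 5.7363 cm.

5.74 centimetres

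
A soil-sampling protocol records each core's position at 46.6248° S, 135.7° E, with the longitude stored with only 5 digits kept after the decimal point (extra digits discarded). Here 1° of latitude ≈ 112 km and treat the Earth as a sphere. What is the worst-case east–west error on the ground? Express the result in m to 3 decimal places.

Truncating at 5 decimal places can drop up to a full unit in the last place, so the longitude may be off by as much as 1e-05°.
Parallels shrink by cos φ, so at 46.6248° a degree of longitude is 112000 × 0.6868 ≈ 76918.6 m.
So at most 1e-05° × 76918.6 ≈ 0.769186 m east–west.

0.769 m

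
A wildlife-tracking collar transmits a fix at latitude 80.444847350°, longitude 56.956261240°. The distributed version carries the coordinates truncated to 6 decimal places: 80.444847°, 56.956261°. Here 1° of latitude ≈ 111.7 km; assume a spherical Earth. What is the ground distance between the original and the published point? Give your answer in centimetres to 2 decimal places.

3.93 centimetres

Δlat = 80.444847350 − 80.444847 = +0.000000350°; Δlon = 56.956261240 − 56.956261 = +0.000000240°.
N–S: 0.000000350° × 111700 m/° = 0.039095 m.
East–west at this latitude: 0.000000240° × 111700 × cos 80.4448° ≈ 0.000000240 × 18541.9 = 0.00445005 m.
Distance: √(0.039095² + 0.00445005²) ≈ 0.0393475 m.
That is 0.0393475 m = 3.9347 cm.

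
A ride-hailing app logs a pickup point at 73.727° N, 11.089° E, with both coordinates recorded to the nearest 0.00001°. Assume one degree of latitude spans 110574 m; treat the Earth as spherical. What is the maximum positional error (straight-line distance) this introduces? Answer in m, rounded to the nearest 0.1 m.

Rounding to 5 decimal places leaves each coordinate within ±5e-06° of the true value.
N–S: 5e-06° × 110574 m/° = 0.55287 m.
Longitude error → 5e-06 × 110574 × cos 73.727° = 5e-06 × 110574 × 0.2802 ≈ 0.154922 m.
The two errors are perpendicular, so the maximum displacement is √(0.55287² + 0.154922²) ≈ 0.574166 m.

0.6 m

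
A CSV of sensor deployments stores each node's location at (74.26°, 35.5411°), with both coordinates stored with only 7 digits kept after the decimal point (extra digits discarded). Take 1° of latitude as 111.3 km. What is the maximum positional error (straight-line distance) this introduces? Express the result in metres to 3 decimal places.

0.012 metres

Truncating at 7 decimal places can drop up to a full unit in the last place, so each coordinate may be off by as much as 1e-07°.
N–S: 1e-07° × 111300 m/° = 0.01113 m.
E–W at 74.26°: 1e-07° × 111300 × cos 74.26° = 1e-07 × 111300 × 0.2713 ≈ 0.00301926 m.
Worst case both components are at the extreme and orthogonal: √(0.01113² + 0.00301926²) ≈ 0.0115323 m.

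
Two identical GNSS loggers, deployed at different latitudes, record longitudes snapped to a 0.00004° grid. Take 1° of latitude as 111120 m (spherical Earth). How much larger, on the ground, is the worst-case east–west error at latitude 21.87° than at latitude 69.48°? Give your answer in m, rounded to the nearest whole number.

1 m

With a 0.00004° grid the true value lies within half a step, ±0.00004°/2 = ±2e-05°, of the stored one.
At 21.87°: 2e-05° × 111120 × cos 21.87° = 2e-05 × 111120 × 0.9280 ≈ 2.0625 m.
Error at 69.48° = 2e-05° × 111120 × cos 69.48° ≈ 2.2224 × 0.3505 = 0.77903 m.
So the lower-latitude error exceeds the higher by 2.0625 − 0.77903 = 1.2834 m.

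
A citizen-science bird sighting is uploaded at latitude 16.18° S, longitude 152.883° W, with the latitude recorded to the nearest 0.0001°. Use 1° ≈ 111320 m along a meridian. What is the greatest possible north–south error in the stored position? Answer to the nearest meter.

Rounding to 4 decimal places leaves the latitude within ±5e-05° of the true value.
So the N–S error is at most 5e-05 × 111320 = 5.566 m.

6 meters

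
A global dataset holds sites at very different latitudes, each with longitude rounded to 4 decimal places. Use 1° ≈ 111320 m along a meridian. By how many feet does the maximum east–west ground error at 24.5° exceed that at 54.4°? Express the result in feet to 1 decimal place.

Rounding to 4 decimal places leaves the longitude within ±5e-05° of the true value.
Error at 24.5° = 5e-05° × 111320 × cos 24.5° ≈ 5.566 × 0.9100 = 5.0648 m.
Error at 54.4° = 5e-05° × 111320 × cos 54.4° ≈ 5.566 × 0.5821 = 3.2401 m.
So the lower-latitude error exceeds the higher by 5.0648 − 3.2401 = 1.8247 m.
In feet: 1.82475 m ÷ 0.3048 ≈ 5.9867 ft.

6.0 feet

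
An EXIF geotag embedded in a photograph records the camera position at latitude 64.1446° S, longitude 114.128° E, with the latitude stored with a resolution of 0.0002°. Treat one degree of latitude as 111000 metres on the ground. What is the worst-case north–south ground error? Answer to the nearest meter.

11 meters

With a 0.0002° grid the true value lies within half a step, ±0.0002°/2 = ±0.0001°, of the stored one.
North–south distance: 0.0001° × 111000 m/° = 11.1 m.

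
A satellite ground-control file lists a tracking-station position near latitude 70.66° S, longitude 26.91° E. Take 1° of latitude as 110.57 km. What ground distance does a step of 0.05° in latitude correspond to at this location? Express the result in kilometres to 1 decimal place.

5.5 kilometres

Along a meridian 0.05° is 0.05 × 110570 = 5528.5 m.
That is 5528.5 m = 5.5285 km.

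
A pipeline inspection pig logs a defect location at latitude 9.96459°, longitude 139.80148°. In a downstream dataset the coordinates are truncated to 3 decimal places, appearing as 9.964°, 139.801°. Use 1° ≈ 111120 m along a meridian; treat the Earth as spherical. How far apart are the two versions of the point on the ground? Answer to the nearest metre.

84 metres

Δlat = 9.96459 − 9.964 = +0.00059°; Δlon = 139.80148 − 139.801 = +0.00048°.
N–S: 0.00059° × 111120 m/° = 65.5608 m.
E–W at 9.964°: 0.00048° × 111120 × cos 9.964° = 0.00048 × 111120 × 0.9849 ≈ 52.5331 m.
Combined displacement = (65.5608² + 52.5331²)^½ ≈ 84.0116 m.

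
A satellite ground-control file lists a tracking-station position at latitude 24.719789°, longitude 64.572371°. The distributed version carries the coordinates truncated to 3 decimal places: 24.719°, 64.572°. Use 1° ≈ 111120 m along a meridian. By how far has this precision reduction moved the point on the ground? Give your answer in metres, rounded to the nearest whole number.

95 metres

The latitude changed by +0.000789° and the longitude by +0.000371°.
North–south shift: 0.000789 × 111120 = 87.6737 m.
East–west at this latitude: 0.000371° × 111120 × cos 24.719° ≈ 0.000371 × 100938 = 37.448 m.
Combined displacement = (87.6737² + 37.448²)^½ ≈ 95.3364 m.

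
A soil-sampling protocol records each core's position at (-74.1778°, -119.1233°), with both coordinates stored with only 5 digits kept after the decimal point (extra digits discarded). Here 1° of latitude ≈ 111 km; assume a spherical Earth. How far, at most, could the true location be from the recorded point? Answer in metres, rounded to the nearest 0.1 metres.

Truncating at 5 decimal places can drop up to a full unit in the last place, so each coordinate may be off by as much as 1e-05°.
Latitude error → 1e-05 × 111000 = 1.11 m along the meridian.
E–W at 74.1778°: 1e-05° × 111000 × cos 74.1778° = 1e-05 × 111000 × 0.2727 ≈ 0.302645 m.
Worst case both components are at the extreme and orthogonal: √(1.11² + 0.302645²) ≈ 1.15052 m.

1.2 metres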